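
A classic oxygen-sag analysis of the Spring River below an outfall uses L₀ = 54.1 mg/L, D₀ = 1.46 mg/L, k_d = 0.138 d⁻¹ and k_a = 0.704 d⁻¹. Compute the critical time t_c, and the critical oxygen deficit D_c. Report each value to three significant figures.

t_c ≈ 2.67 d; D_c ≈ 7.33 mg/L

t_c = [1/(k_a−k_d)] ln[(k_a/k_d)(1 − D₀(k_a−k_d)/(k_d L₀))]
= [1/(0.704−0.138)] ln[(0.704/0.138)(1 − 1.46×0.5660/(0.138×54.1))]
= (1/0.5660) ln[5.101 × 0.8893] = 1.767 × ln(4.537) = 1.767 × 1.512 = 2.672 d.
D_c = (k_d/k_a) L₀ e^(−k_d t_c) = (0.138/0.704) × 54.1 × e^(−0.138×2.672) = 0.1960 × 54.1 × 0.6916 = 7.335 mg/L.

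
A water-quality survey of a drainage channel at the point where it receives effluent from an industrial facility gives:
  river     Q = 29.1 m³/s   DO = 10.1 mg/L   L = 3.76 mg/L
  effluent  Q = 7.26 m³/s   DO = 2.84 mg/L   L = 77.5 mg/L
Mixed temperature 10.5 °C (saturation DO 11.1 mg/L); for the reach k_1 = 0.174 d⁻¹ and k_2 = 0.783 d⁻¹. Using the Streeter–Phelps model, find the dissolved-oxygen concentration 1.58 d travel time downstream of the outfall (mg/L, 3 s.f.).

DO ≈ 7.91 mg/L

Mixed DO = (29.1×10.1 + 7.26×2.84)/(29.1+7.26) = 314.5/36.36 = 8.650 mg/L.
Mixed L₀ = (29.1×3.76 + 7.26×77.5)/(36.36) = 672.1/36.36 = 18.48 mg/L.
Initial deficit D₀ = C_s − DO₀ = 11.1 − 8.650 = 2.450 mg/L.
D(1.58) = [0.174×18.48/(0.783−0.174)](e^(−0.174×1.58) − e^(−0.783×1.58)) + 2.450 e^(−0.783×1.58)
= 5.281 × (0.7596 − 0.2902) + 2.450 × 0.2902 = 3.190 mg/L.
DO = 11.1 − 3.190 = 7.910 mg/L.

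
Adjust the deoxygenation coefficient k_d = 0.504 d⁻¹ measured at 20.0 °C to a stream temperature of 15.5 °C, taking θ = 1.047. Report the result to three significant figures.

k_d ≈ 0.410 d⁻¹

k_d(T₂) = k_d(T₁) · θ^(T₂−T₁) = 0.504 × 1.047^(15.5−20.0)
= 0.504 × 1.047^-4.50 = 0.504 × 0.8133 = 0.4099 d⁻¹.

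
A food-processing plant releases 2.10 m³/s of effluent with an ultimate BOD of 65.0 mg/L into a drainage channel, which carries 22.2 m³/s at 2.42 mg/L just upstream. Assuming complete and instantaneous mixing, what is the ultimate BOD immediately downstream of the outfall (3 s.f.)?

7.83 mg/L

Flow-weighted mixing: C = (Q_r C_r + Q_w C_w)/(Q_r + Q_w)
= (22.2×2.42 + 2.10×65.0)/(22.2 + 2.10) = 190.2/24.30 = 7.828 mg/L.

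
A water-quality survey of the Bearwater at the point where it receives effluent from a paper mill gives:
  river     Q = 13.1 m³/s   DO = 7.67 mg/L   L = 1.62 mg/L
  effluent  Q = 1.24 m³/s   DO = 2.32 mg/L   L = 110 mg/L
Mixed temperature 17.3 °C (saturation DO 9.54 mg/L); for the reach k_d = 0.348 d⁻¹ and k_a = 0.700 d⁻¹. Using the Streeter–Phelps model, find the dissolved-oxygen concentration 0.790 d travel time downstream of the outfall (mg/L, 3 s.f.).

DO ≈ 6.19 mg/L

Mixed DO = (13.1×7.67 + 1.24×2.32)/(13.1+1.24) = 103.4/14.34 = 7.207 mg/L.
Mixed L₀ = (13.1×1.62 + 1.24×110)/(14.34) = 157.6/14.34 = 10.99 mg/L.
Initial deficit D₀ = C_s − DO₀ = 9.54 − 7.207 = 2.333 mg/L.
D(0.790) = [0.348×10.99/(0.700−0.348)](e^(−0.348×0.790) − e^(−0.700×0.790)) + 2.333 e^(−0.700×0.790)
= 10.87 × (0.7596 − 0.5752) + 2.333 × 0.5752 = 3.346 mg/L.
DO = 9.54 − 3.346 = 6.194 mg/L.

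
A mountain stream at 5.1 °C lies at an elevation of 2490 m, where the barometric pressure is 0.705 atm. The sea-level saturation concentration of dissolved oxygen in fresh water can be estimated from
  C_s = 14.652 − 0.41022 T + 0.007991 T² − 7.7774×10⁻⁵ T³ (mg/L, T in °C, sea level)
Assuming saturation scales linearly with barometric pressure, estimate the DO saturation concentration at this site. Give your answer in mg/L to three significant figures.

C_s ≈ 8.99 mg/L

At sea level: C_s = 14.652 − 0.41022×5.1 + 0.007991×5.1² − 7.7774×10⁻⁵×5.1³ = 12.76 mg/L.
Pressure correction: C_s' = 12.76 × 0.705 = 8.994 mg/L.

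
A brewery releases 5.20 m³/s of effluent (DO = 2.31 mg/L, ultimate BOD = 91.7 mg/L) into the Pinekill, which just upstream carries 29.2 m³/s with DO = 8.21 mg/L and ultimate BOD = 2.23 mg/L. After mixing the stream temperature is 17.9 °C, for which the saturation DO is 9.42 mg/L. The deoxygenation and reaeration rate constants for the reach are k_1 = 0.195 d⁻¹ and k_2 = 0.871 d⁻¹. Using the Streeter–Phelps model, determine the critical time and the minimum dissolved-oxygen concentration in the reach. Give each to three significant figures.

Mixed DO = (29.2×8.21 + 5.20×2.31)/(29.2+5.20) = 251.7/34.40 = 7.318 mg/L.
Mixed L₀ = (29.2×2.23 + 5.20×91.7)/(34.40) = 542.0/34.40 = 15.75 mg/L.
Initial deficit D₀ = C_s − DO₀ = 9.42 − 7.318 = 2.102 mg/L.
t_c = (1/0.6760) ln[(0.871/0.195)(1 − 2.102×0.6760/(0.195×15.75))] = 1.479 × ln(2.401) = 1.296 d.
D_c = (0.195/0.871) × 15.75 × e^(−0.195×1.296) = 0.2239 × 15.75 × 0.7767 = 2.740 mg/L.
Minimum DO = 9.42 − 2.740 = 6.680 mg/L.

t_c ≈ 1.30 d; minimum DO ≈ 6.68 mg/L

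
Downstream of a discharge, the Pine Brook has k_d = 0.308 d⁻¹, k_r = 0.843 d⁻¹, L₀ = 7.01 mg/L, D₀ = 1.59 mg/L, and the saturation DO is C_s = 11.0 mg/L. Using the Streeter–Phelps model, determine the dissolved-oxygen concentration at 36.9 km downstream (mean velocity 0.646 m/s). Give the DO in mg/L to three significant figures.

DO ≈ 9.11 mg/L

Travel time t = x/v = 36.9 km / (0.646 m/s) = 36900 m / 0.646 m/s = 57120 s = 0.6611 d.
k_d L₀/(k_r−k_d) = 0.308×7.01/(0.843−0.308) = 2.159/0.5350 = 4.036 mg/L.
e^(−k_d t) = e^(−0.308×0.6611) = 0.8158; e^(−k_r t) = e^(−0.843×0.6611) = 0.5727.
D = 4.036 × (0.8158 − 0.5727) + 1.59 × 0.5727 = 0.9808 + 0.9107 = 1.891 mg/L.
DO = C_s − D = 11.0 − 1.891 = 9.109 mg/L.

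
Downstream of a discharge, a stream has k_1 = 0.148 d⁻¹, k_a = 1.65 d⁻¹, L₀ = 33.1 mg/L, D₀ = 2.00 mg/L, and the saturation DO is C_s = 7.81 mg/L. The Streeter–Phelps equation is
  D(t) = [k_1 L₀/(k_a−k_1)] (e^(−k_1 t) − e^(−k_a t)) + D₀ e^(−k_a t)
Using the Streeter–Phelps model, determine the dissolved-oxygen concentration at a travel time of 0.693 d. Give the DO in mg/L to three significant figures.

DO ≈ 5.27 mg/L

k_1 L₀/(k_a−k_1) = 0.148×33.1/(1.65−0.148) = 4.899/1.502 = 3.262 mg/L.
e^(−k_1 t) = e^(−0.148×0.6930) = 0.9025; e^(−k_a t) = e^(−1.65×0.6930) = 0.3187.
D = 3.262 × (0.9025 − 0.3187) + 2.00 × 0.3187 = 1.904 + 0.6374 = 2.542 mg/L.
DO = C_s − D = 7.81 − 2.542 = 5.268 mg/L.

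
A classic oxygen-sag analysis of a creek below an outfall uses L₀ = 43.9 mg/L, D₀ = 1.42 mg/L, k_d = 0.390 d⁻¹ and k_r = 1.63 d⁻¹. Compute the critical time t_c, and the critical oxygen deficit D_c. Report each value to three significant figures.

t_c ≈ 1.07 d; D_c ≈ 6.93 mg/L

At the critical point dD/dt = 0, so k_d L₀ e^(−k_d t) = k_r D. Substituting D(t) from the Streeter–Phelps equation and solving for t gives
t_c = ln[(k_r/k_d)(1 − D₀(k_r−k_d)/(k_d L₀))] / (k_r−k_d).
Here k_r−k_d = 1.240 d⁻¹ and 1 − D₀(k_r−k_d)/(k_d L₀) = 1 − 1.42×1.240/(0.390×43.9) = 0.8972, so
t_c = ln(4.179 × 0.8972) / 1.240 = 1.322 / 1.240 = 1.066 d.
L(t_c) = L₀ e^(−k_d t_c) = 43.9 × 0.6599 = 28.97 mg/L, and at the critical point k_r D_c = k_d L, so D_c = (0.390/1.63) × 28.97 = 6.931 mg/L.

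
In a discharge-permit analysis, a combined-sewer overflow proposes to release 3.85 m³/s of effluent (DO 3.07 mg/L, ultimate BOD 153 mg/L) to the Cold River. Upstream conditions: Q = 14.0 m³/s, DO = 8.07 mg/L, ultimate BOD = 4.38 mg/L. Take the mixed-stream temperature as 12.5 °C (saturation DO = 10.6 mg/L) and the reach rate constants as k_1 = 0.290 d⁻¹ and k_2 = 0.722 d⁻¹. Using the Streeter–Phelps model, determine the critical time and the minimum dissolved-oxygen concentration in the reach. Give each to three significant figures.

t_c ≈ 1.74 d; minimum DO ≈ 1.77 mg/L

Mixed DO = (14.0×8.07 + 3.85×3.07)/(14.0+3.85) = 124.8/17.85 = 6.992 mg/L.
Mixed L₀ = (14.0×4.38 + 3.85×153)/(17.85) = 650.4/17.85 = 36.44 mg/L.
Initial deficit D₀ = C_s − DO₀ = 10.6 − 6.992 = 3.608 mg/L.
t_c = (1/0.4320) ln[(0.722/0.290)(1 − 3.608×0.4320/(0.290×36.44))] = 2.315 × ln(2.122) = 1.742 d.
D_c = (0.290/0.722) × 36.44 × e^(−0.290×1.742) = 0.4017 × 36.44 × 0.6034 = 8.831 mg/L.
Minimum DO = 10.6 − 8.831 = 1.769 mg/L.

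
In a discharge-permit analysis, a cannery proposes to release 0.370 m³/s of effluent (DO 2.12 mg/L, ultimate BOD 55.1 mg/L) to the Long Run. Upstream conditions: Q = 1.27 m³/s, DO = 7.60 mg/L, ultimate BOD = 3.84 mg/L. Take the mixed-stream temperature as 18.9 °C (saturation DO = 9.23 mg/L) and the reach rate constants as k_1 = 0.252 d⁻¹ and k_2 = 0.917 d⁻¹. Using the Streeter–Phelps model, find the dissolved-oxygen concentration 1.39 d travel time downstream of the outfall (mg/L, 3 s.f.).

DO ≈ 5.95 mg/L

Mixed DO = (1.27×7.60 + 0.370×2.12)/(1.27+0.370) = 10.44/1.640 = 6.364 mg/L.
Mixed L₀ = (1.27×3.84 + 0.370×55.1)/(1.640) = 25.26/1.640 = 15.40 mg/L.
Initial deficit D₀ = C_s − DO₀ = 9.23 − 6.364 = 2.866 mg/L.
D(1.39) = [0.252×15.40/(0.917−0.252)](e^(−0.252×1.39) − e^(−0.917×1.39)) + 2.866 e^(−0.917×1.39)
= 5.838 × (0.7045 − 0.2795) + 2.866 × 0.2795 = 3.282 mg/L.
DO = 9.23 − 3.282 = 5.948 mg/L.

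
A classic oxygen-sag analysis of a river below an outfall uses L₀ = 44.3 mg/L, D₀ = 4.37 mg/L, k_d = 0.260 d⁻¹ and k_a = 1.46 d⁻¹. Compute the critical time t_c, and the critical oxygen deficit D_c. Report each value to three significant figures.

With k_a/k_d = 5.615 and 1 − D₀(k_a−k_d)/(k_d L₀) = 0.5447,
t_c = ln(5.615 × 0.5447) / (1.46 − 0.260) = ln(3.059) / 1.200 = 1.118/1.200 = 0.9317 d.
L(t_c) = L₀ e^(−k_d t_c) = 44.3 × 0.7849 = 34.77 mg/L, and at the critical point k_a D_c = k_d L, so D_c = (0.260/1.46) × 34.77 = 6.192 mg/L.

t_c ≈ 0.932 d; D_c ≈ 6.19 mg/L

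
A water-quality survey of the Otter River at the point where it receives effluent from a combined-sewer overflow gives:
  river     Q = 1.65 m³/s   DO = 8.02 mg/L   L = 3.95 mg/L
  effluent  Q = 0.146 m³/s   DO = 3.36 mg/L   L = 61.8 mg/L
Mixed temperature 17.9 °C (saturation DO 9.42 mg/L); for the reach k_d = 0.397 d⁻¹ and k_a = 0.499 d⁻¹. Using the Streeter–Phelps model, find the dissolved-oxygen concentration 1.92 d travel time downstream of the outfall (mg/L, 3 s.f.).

DO ≈ 5.94 mg/L

Mixed DO = (1.65×8.02 + 0.146×3.36)/(1.65+0.146) = 13.72/1.796 = 7.641 mg/L.
Mixed L₀ = (1.65×3.95 + 0.146×61.8)/(1.796) = 15.54/1.796 = 8.653 mg/L.
Initial deficit D₀ = C_s − DO₀ = 9.42 − 7.641 = 1.779 mg/L.
D(1.92) = [0.397×8.653/(0.499−0.397)](e^(−0.397×1.92) − e^(−0.499×1.92)) + 1.779 e^(−0.499×1.92)
= 33.68 × (0.4666 − 0.3836) + 1.779 × 0.3836 = 3.477 mg/L.
DO = 9.42 − 3.477 = 5.943 mg/L.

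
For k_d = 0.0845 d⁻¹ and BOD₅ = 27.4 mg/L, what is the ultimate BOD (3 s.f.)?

L₀ ≈ 79.5 mg/L

BOD₅ = L₀(1 − e^(−5k_d)) ⇒ L₀ = BOD₅ / (1 − e^(−5×0.0845))
= 27.4 / (1 − 0.6554) = 27.4 / 0.3446 = 79.51 mg/L.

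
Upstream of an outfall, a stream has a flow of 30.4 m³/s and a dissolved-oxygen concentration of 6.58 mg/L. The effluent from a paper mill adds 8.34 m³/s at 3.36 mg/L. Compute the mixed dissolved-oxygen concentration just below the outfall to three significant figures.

Flow-weighted mixing: C = (Q_r C_r + Q_w C_w)/(Q_r + Q_w)
= (30.4×6.58 + 8.34×3.36)/(30.4 + 8.34) = 228.1/38.74 = 5.887 mg/L.

5.89 mg/L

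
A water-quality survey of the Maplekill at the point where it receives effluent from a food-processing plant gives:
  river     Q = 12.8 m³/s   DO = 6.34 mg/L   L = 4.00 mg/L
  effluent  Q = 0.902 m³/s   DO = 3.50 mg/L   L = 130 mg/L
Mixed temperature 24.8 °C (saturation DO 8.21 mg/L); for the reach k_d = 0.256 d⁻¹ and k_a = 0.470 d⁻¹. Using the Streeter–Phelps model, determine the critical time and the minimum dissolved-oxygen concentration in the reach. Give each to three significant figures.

t_c ≈ 2.14 d; minimum DO ≈ 4.33 mg/L

Mixed DO = (12.8×6.34 + 0.902×3.50)/(12.8+0.902) = 84.31/13.70 = 6.153 mg/L.
Mixed L₀ = (12.8×4.00 + 0.902×130)/(13.70) = 168.5/13.70 = 12.29 mg/L.
Initial deficit D₀ = C_s − DO₀ = 8.21 − 6.153 = 2.057 mg/L.
t_c = (1/0.2140) ln[(0.470/0.256)(1 − 2.057×0.2140/(0.256×12.29))] = 4.673 × ln(1.579) = 2.135 d.
D_c = (0.256/0.470) × 12.29 × e^(−0.256×2.135) = 0.5447 × 12.29 × 0.5789 = 3.877 mg/L.
Minimum DO = 8.21 − 3.877 = 4.333 mg/L.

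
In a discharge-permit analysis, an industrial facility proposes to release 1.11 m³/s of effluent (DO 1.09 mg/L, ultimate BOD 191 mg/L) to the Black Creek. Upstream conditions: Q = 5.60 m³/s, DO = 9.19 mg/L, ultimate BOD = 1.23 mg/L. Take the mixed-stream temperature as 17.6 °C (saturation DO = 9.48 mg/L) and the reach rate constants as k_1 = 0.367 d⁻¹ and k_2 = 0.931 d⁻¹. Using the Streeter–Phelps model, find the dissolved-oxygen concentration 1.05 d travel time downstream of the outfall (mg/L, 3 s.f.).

DO ≈ 2.41 mg/L

Mixed DO = (5.60×9.19 + 1.11×1.09)/(5.60+1.11) = 52.67/6.710 = 7.850 mg/L.
Mixed L₀ = (5.60×1.23 + 1.11×191)/(6.710) = 218.9/6.710 = 32.62 mg/L.
Initial deficit D₀ = C_s − DO₀ = 9.48 − 7.850 = 1.630 mg/L.
D(1.05) = [0.367×32.62/(0.931−0.367)](e^(−0.367×1.05) − e^(−0.931×1.05)) + 1.630 e^(−0.931×1.05)
= 21.23 × (0.6802 − 0.3762) + 1.630 × 0.3762 = 7.066 mg/L.
DO = 9.48 − 7.066 = 2.414 mg/L.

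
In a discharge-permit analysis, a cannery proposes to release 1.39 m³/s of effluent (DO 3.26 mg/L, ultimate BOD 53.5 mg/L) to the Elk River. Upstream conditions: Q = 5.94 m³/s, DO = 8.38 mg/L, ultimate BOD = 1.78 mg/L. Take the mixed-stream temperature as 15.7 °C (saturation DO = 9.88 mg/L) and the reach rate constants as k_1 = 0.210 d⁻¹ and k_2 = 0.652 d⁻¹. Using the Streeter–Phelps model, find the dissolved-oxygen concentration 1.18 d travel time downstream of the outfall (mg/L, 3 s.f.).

Mixed DO = (5.94×8.38 + 1.39×3.26)/(5.94+1.39) = 54.31/7.330 = 7.409 mg/L.
Mixed L₀ = (5.94×1.78 + 1.39×53.5)/(7.330) = 84.94/7.330 = 11.59 mg/L.
Initial deficit D₀ = C_s − DO₀ = 9.88 − 7.409 = 2.471 mg/L.
D(1.18) = [0.210×11.59/(0.652−0.210)](e^(−0.210×1.18) − e^(−0.652×1.18)) + 2.471 e^(−0.652×1.18)
= 5.505 × (0.7805 − 0.4633) + 2.471 × 0.4633 = 2.891 mg/L.
DO = 9.88 − 2.891 = 6.989 mg/L.

DO ≈ 6.99 mg/L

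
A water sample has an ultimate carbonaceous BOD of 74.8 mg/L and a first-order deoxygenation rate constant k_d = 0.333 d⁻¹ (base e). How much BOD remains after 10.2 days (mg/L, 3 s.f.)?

L ≈ 2.50 mg/L

L_t = L₀ e^(−k_d t) = 74.8 × e^(−0.333×10.2) = 74.8 × 0.03349 = 2.505 mg/L.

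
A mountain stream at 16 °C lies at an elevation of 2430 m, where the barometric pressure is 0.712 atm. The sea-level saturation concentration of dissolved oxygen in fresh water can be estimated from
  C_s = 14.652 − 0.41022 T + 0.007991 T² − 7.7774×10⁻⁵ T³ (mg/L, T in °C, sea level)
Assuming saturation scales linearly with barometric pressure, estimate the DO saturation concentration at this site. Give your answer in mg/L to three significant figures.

C_s ≈ 6.99 mg/L

At sea level: C_s = 14.652 − 0.41022×16 + 0.007991×16² − 7.7774×10⁻⁵×16³ = 9.816 mg/L.
Pressure correction: C_s' = 9.816 × 0.712 = 6.989 mg/L.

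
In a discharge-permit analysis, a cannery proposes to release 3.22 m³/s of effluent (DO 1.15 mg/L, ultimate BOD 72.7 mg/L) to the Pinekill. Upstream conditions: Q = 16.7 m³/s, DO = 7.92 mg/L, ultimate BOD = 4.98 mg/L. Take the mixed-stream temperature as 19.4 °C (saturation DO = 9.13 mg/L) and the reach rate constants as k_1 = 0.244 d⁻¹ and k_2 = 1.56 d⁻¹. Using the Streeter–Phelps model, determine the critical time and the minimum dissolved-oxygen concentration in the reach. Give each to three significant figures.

t_c ≈ 0.258 d; minimum DO ≈ 6.79 mg/L

Mixed DO = (16.7×7.92 + 3.22×1.15)/(16.7+3.22) = 136.0/19.92 = 6.826 mg/L.
Mixed L₀ = (16.7×4.98 + 3.22×72.7)/(19.92) = 317.3/19.92 = 15.93 mg/L.
Initial deficit D₀ = C_s − DO₀ = 9.13 − 6.826 = 2.304 mg/L.
t_c = (1/1.316) ln[(1.56/0.244)(1 − 2.304×1.316/(0.244×15.93))] = 0.7599 × ln(1.404) = 0.2580 d.
D_c = (0.244/1.56) × 15.93 × e^(−0.244×0.2580) = 0.1564 × 15.93 × 0.9390 = 2.339 mg/L.
Minimum DO = 9.13 − 2.339 = 6.791 mg/L.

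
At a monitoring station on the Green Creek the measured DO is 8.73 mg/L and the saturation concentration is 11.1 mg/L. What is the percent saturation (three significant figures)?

% saturation = C/C_s × 100 = 8.73/11.1 × 100 = 78.6 %.

78.6 % saturation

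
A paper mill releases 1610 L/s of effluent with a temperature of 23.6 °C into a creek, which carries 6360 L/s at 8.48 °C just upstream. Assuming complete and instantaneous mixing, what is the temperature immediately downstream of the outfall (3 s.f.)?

Flow-weighted mixing: C = (Q_r C_r + Q_w C_w)/(Q_r + Q_w)
= (6360×8.48 + 1610×23.6)/(6360 + 1610) = 91930/7970 = 11.53 °C.

11.5 °C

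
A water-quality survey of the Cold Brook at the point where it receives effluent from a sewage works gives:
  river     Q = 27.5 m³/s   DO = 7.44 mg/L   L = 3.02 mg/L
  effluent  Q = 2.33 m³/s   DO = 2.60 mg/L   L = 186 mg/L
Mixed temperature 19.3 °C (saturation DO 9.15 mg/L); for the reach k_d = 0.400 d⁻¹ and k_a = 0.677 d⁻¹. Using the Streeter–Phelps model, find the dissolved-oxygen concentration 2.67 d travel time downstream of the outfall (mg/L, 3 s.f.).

Mixed DO = (27.5×7.44 + 2.33×2.60)/(27.5+2.33) = 210.7/29.83 = 7.062 mg/L.
Mixed L₀ = (27.5×3.02 + 2.33×186)/(29.83) = 516.4/29.83 = 17.31 mg/L.
Initial deficit D₀ = C_s − DO₀ = 9.15 − 7.062 = 2.088 mg/L.
D(2.67) = [0.400×17.31/(0.677−0.400)](e^(−0.400×2.67) − e^(−0.677×2.67)) + 2.088 e^(−0.677×2.67)
= 25.00 × (0.3437 − 0.1640) + 2.088 × 0.1640 = 4.834 mg/L.
DO = 9.15 − 4.834 = 4.316 mg/L.

DO ≈ 4.32 mg/L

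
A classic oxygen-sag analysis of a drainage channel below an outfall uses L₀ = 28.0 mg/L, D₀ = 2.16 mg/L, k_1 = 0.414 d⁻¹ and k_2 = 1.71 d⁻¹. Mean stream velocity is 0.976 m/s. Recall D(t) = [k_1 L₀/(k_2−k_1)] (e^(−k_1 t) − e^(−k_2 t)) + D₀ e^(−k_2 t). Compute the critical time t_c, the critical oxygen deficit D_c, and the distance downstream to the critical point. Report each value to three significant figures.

t_c = [1/(k_2−k_1)] ln[(k_2/k_1)(1 − D₀(k_2−k_1)/(k_1 L₀))]
= [1/(1.71−0.414)] ln[(1.71/0.414)(1 − 2.16×1.296/(0.414×28.0))]
= (1/1.296) ln[4.130 × 0.7585] = 0.7716 × ln(3.133) = 0.7716 × 1.142 = 0.8812 d.
L(t_c) = L₀ e^(−k_1 t_c) = 28.0 × 0.6943 = 19.44 mg/L, and at the critical point k_2 D_c = k_1 L, so D_c = (0.414/1.71) × 19.44 = 4.707 mg/L.
x_c = v t_c = 0.976 m/s × 0.8812 d × 86400 s/d = 74300 m ≈ 74.3 km.

t_c ≈ 0.881 d; D_c ≈ 4.71 mg/L; x_c ≈ 74.3 km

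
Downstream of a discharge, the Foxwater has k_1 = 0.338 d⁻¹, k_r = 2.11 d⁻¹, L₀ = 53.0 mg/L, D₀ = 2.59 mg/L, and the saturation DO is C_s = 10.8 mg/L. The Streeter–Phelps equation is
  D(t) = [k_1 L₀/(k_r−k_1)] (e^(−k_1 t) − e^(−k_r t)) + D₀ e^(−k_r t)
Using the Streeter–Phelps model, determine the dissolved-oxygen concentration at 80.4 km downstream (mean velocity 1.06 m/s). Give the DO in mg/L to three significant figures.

Travel time t = x/v = 80.4 km / (1.06 m/s) = 80400 m / 1.06 m/s = 75850 s = 0.8779 d.
k_1 L₀/(k_r−k_1) = 0.338×53.0/(2.11−0.338) = 17.91/1.772 = 10.11 mg/L.
e^(−k_1 t) = e^(−0.338×0.8779) = 0.7432; e^(−k_r t) = e^(−2.11×0.8779) = 0.1569.
D = 10.11 × (0.7432 − 0.1569) + 2.59 × 0.1569 = 5.928 + 0.4063 = 6.334 mg/L.
DO = C_s − D = 10.8 − 6.334 = 4.466 mg/L.

DO ≈ 4.47 mg/L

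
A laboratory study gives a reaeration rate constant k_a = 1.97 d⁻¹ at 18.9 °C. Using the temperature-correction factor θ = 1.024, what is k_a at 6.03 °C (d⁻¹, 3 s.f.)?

k_a ≈ 1.45 d⁻¹

k_a(T₂) = k_a(T₁) · θ^(T₂−T₁) = 1.97 × 1.024^(6.03−18.9)
= 1.97 × 1.024^-12.9 = 1.97 × 0.7370 = 1.452 d⁻¹.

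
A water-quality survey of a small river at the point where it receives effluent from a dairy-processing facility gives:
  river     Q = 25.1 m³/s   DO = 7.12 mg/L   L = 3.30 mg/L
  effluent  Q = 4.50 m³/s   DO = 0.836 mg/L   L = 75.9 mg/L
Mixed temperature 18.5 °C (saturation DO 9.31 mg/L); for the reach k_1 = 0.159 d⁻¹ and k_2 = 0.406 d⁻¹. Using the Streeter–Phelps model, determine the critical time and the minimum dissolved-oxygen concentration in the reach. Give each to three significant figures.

t_c ≈ 2.11 d; minimum DO ≈ 5.29 mg/L

Mixed DO = (25.1×7.12 + 4.50×0.836)/(25.1+4.50) = 182.5/29.60 = 6.165 mg/L.
Mixed L₀ = (25.1×3.30 + 4.50×75.9)/(29.60) = 424.4/29.60 = 14.34 mg/L.
Initial deficit D₀ = C_s − DO₀ = 9.31 − 6.165 = 3.145 mg/L.
t_c = (1/0.2470) ln[(0.406/0.159)(1 − 3.145×0.2470/(0.159×14.34))] = 4.049 × ln(1.683) = 2.108 d.
D_c = (0.159/0.406) × 14.34 × e^(−0.159×2.108) = 0.3916 × 14.34 × 0.7152 = 4.016 mg/L.
Minimum DO = 9.31 − 4.016 = 5.294 mg/L.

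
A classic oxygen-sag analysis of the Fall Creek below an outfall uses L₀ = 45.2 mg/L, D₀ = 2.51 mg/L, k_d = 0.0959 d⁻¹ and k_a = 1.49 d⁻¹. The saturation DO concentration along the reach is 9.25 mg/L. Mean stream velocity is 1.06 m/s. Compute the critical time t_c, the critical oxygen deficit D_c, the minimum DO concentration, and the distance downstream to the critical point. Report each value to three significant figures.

t_c ≈ 0.787 d; D_c ≈ 2.70 mg/L; min DO ≈ 6.55 mg/L; x_c ≈ 72.1 km

t_c = [1/(k_a−k_d)] ln[(k_a/k_d)(1 − D₀(k_a−k_d)/(k_d L₀))]
= [1/(1.49−0.0959)] ln[(1.49/0.0959)(1 − 2.51×1.394/(0.0959×45.2))]
= (1/1.394) ln[15.54 × 0.1927] = 0.7173 × ln(2.995) = 0.7173 × 1.097 = 0.7868 d.
L(t_c) = L₀ e^(−k_d t_c) = 45.2 × 0.9273 = 41.92 mg/L, and at the critical point k_a D_c = k_d L, so D_c = (0.0959/1.49) × 41.92 = 2.698 mg/L.
Minimum DO = C_s − D_c = 9.25 − 2.698 = 6.552 mg/L.
x_c = v t_c = 1.06 m/s × 0.7868 d × 86400 s/d = 72060 m ≈ 72.1 km.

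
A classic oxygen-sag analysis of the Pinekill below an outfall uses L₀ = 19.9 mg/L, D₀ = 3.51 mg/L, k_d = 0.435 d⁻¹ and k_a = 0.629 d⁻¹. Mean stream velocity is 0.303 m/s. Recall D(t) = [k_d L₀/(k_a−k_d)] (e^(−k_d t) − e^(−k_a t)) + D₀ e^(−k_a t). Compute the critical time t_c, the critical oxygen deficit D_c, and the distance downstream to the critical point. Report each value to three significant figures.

t_c = [1/(k_a−k_d)] ln[(k_a/k_d)(1 − D₀(k_a−k_d)/(k_d L₀))]
= [1/(0.629−0.435)] ln[(0.629/0.435)(1 − 3.51×0.1940/(0.435×19.9))]
= (1/0.1940) ln[1.446 × 0.9213] = 5.155 × ln(1.332) = 5.155 × 0.2869 = 1.479 d.
L(t_c) = L₀ e^(−k_d t_c) = 19.9 × 0.5256 = 10.46 mg/L, and at the critical point k_a D_c = k_d L, so D_c = (0.435/0.629) × 10.46 = 7.234 mg/L.
x_c = v t_c = 0.303 m/s × 1.479 d × 86400 s/d = 38710 m ≈ 38.7 km.

t_c ≈ 1.48 d; D_c ≈ 7.23 mg/L; x_c ≈ 38.7 km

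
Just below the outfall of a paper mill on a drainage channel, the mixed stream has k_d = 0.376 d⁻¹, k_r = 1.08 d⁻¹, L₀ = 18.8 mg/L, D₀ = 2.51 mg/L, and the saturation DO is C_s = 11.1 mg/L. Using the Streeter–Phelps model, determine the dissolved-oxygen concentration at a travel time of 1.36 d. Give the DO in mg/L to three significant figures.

k_d L₀/(k_r−k_d) = 0.376×18.8/(1.08−0.376) = 7.069/0.7040 = 10.04 mg/L.
e^(−k_d t) = e^(−0.376×1.360) = 0.5997; e^(−k_r t) = e^(−1.08×1.360) = 0.2302.
D = 10.04 × (0.5997 − 0.2302) + 2.51 × 0.2302 = 3.710 + 0.5778 = 4.288 mg/L.
DO = C_s − D = 11.1 − 4.288 = 6.812 mg/L.

DO ≈ 6.81 mg/L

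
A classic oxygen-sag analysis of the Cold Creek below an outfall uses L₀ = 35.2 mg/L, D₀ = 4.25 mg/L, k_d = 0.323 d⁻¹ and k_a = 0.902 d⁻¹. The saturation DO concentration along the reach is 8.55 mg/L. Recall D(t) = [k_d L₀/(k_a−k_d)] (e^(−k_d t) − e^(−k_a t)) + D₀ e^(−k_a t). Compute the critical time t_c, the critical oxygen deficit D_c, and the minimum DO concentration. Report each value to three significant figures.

t_c ≈ 1.35 d; D_c ≈ 8.14 mg/L; min DO ≈ 0.406 mg/L

t_c = [1/(k_a−k_d)] ln[(k_a/k_d)(1 − D₀(k_a−k_d)/(k_d L₀))]
= [1/(0.902−0.323)] ln[(0.902/0.323)(1 − 4.25×0.5790/(0.323×35.2))]
= (1/0.5790) ln[2.793 × 0.7836] = 1.727 × ln(2.188) = 1.727 × 0.7831 = 1.352 d.
L(t_c) = L₀ e^(−k_d t_c) = 35.2 × 0.6461 = 22.74 mg/L, and at the critical point k_a D_c = k_d L, so D_c = (0.323/0.902) × 22.74 = 8.144 mg/L.
Minimum DO = C_s − D_c = 8.55 − 8.144 = 0.4063 mg/L.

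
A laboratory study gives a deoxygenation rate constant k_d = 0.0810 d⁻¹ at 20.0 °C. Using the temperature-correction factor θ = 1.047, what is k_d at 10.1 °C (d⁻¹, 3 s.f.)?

k_d ≈ 0.0514 d⁻¹

k_d(T₂) = k_d(T₁) · θ^(T₂−T₁) = 0.0810 × 1.047^(10.1−20.0)
= 0.0810 × 1.047^-9.90 = 0.0810 × 0.6346 = 0.05141 d⁻¹.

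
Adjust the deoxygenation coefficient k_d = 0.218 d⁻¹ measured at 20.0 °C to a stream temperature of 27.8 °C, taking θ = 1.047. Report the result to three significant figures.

k_d(T₂) = k_d(T₁) · θ^(T₂−T₁) = 0.218 × 1.047^(27.8−20.0)
= 0.218 × 1.047^7.80 = 0.218 × 1.431 = 0.3119 d⁻¹.

k_d ≈ 0.312 d⁻¹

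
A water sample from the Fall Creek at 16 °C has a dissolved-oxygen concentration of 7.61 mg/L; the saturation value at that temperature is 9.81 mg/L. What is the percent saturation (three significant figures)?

77.6 % saturation

% saturation = C/C_s × 100 = 7.61/9.81 × 100 = 77.6 %.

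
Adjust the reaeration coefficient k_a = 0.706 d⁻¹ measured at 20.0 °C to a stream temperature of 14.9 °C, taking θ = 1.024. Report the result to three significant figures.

k_a(T₂) = k_a(T₁) · θ^(T₂−T₁) = 0.706 × 1.024^(14.9−20.0)
= 0.706 × 1.024^-5.10 = 0.706 × 0.8861 = 0.6256 d⁻¹.

k_a ≈ 0.626 d⁻¹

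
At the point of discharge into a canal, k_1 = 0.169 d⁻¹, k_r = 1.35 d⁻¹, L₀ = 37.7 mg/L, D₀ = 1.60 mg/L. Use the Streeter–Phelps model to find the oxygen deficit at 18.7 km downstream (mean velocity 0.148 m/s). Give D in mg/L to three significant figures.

D ≈ 3.69 mg/L

Travel time t = x/v = 18.7 km / (0.148 m/s) = 18700 m / 0.148 m/s = 126400 s = 1.462 d.
k_1 L₀/(k_r−k_1) = 0.169×37.7/(1.35−0.169) = 6.371/1.181 = 5.395 mg/L.
e^(−k_1 t) = e^(−0.169×1.462) = 0.7810; e^(−k_r t) = e^(−1.35×1.462) = 0.1389.
D = 5.395 × (0.7810 − 0.1389) + 1.60 × 0.1389 = 3.464 + 0.2222 = 3.687 mg/L.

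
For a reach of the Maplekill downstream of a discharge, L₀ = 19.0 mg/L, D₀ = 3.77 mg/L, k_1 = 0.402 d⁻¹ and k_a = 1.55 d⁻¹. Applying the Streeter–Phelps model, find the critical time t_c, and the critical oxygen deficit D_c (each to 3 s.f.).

t_c ≈ 0.447 d; D_c ≈ 4.12 mg/L

With k_a/k_1 = 3.856 and 1 − D₀(k_a−k_1)/(k_1 L₀) = 0.4334,
t_c = ln(3.856 × 0.4334) / (1.55 − 0.402) = ln(1.671) / 1.148 = 0.5134/1.148 = 0.4472 d.
L(t_c) = L₀ e^(−k_1 t_c) = 19.0 × 0.8355 = 15.87 mg/L, and at the critical point k_a D_c = k_1 L, so D_c = (0.402/1.55) × 15.87 = 4.117 mg/L.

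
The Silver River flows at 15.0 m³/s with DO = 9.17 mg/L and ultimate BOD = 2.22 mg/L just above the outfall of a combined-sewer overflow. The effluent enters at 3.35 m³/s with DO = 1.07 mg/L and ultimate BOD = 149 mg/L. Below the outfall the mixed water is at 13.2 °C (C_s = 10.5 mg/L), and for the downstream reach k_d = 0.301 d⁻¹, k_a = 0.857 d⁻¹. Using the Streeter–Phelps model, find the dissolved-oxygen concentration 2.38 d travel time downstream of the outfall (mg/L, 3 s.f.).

Mixed DO = (15.0×9.17 + 3.35×1.07)/(15.0+3.35) = 141.1/18.35 = 7.691 mg/L.
Mixed L₀ = (15.0×2.22 + 3.35×149)/(18.35) = 532.5/18.35 = 29.02 mg/L.
Initial deficit D₀ = C_s − DO₀ = 10.5 − 7.691 = 2.809 mg/L.
D(2.38) = [0.301×29.02/(0.857−0.301)](e^(−0.301×2.38) − e^(−0.857×2.38)) + 2.809 e^(−0.857×2.38)
= 15.71 × (0.4885 − 0.1301) + 2.809 × 0.1301 = 5.996 mg/L.
DO = 10.5 − 5.996 = 4.504 mg/L.

DO ≈ 4.50 mg/L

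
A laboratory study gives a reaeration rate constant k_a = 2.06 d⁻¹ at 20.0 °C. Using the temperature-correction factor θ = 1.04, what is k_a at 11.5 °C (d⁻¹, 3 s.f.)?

k_a ≈ 1.48 d⁻¹

k_a(T₂) = k_a(T₁) · θ^(T₂−T₁) = 2.06 × 1.04^(11.5−20.0)
= 2.06 × 1.04^-8.50 = 2.06 × 0.7165 = 1.476 d⁻¹.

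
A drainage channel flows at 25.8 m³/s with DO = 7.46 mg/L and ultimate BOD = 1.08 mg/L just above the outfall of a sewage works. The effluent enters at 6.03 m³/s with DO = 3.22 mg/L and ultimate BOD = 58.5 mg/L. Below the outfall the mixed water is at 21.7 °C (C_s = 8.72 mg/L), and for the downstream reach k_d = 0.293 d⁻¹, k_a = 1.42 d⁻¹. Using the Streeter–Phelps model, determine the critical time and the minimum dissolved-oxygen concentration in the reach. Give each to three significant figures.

Mixed DO = (25.8×7.46 + 6.03×3.22)/(25.8+6.03) = 211.9/31.83 = 6.657 mg/L.
Mixed L₀ = (25.8×1.08 + 6.03×58.5)/(31.83) = 380.6/31.83 = 11.96 mg/L.
Initial deficit D₀ = C_s − DO₀ = 8.72 − 6.657 = 2.063 mg/L.
t_c = (1/1.127) ln[(1.42/0.293)(1 − 2.063×1.127/(0.293×11.96))] = 0.8873 × ln(1.630) = 0.4335 d.
D_c = (0.293/1.42) × 11.96 × e^(−0.293×0.4335) = 0.2063 × 11.96 × 0.8807 = 2.173 mg/L.
Minimum DO = 8.72 − 2.173 = 6.547 mg/L.

t_c ≈ 0.434 d; minimum DO ≈ 6.55 mg/L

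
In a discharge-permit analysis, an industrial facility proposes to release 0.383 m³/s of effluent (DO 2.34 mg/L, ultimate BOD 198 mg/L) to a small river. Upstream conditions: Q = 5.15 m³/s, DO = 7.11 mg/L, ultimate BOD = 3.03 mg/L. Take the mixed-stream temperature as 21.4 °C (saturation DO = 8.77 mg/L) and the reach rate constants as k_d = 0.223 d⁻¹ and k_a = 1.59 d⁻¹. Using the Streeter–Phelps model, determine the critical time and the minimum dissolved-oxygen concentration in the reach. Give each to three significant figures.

Mixed DO = (5.15×7.11 + 0.383×2.34)/(5.15+0.383) = 37.51/5.533 = 6.780 mg/L.
Mixed L₀ = (5.15×3.03 + 0.383×198)/(5.533) = 91.44/5.533 = 16.53 mg/L.
Initial deficit D₀ = C_s − DO₀ = 8.77 − 6.780 = 1.990 mg/L.
t_c = (1/1.367) ln[(1.59/0.223)(1 − 1.990×1.367/(0.223×16.53))] = 0.7315 × ln(1.866) = 0.4565 d.
D_c = (0.223/1.59) × 16.53 × e^(−0.223×0.4565) = 0.1403 × 16.53 × 0.9032 = 2.093 mg/L.
Minimum DO = 8.77 − 2.093 = 6.677 mg/L.

t_c ≈ 0.457 d; minimum DO ≈ 6.68 mg/L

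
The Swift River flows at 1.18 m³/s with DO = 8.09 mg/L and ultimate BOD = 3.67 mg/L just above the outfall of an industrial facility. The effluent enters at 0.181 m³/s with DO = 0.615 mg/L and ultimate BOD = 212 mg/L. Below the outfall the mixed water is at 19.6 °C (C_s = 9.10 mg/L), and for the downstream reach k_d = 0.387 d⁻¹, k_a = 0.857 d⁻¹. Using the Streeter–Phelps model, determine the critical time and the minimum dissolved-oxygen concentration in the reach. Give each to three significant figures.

t_c ≈ 1.52 d; minimum DO ≈ 1.23 mg/L

Mixed DO = (1.18×8.09 + 0.181×0.615)/(1.18+0.181) = 9.658/1.361 = 7.096 mg/L.
Mixed L₀ = (1.18×3.67 + 0.181×212)/(1.361) = 42.70/1.361 = 31.38 mg/L.
Initial deficit D₀ = C_s − DO₀ = 9.10 − 7.096 = 2.004 mg/L.
t_c = (1/0.4700) ln[(0.857/0.387)(1 − 2.004×0.4700/(0.387×31.38))] = 2.128 × ln(2.043) = 1.520 d.
D_c = (0.387/0.857) × 31.38 × e^(−0.387×1.520) = 0.4516 × 31.38 × 0.5554 = 7.869 mg/L.
Minimum DO = 9.10 − 7.869 = 1.231 mg/L.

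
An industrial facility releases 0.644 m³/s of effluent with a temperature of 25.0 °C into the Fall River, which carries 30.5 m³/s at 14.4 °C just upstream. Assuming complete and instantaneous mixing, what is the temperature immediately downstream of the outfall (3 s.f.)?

14.6 °C

Flow-weighted mixing: C = (Q_r C_r + Q_w C_w)/(Q_r + Q_w)
= (30.5×14.4 + 0.644×25.0)/(30.5 + 0.644) = 455.3/31.14 = 14.62 °C.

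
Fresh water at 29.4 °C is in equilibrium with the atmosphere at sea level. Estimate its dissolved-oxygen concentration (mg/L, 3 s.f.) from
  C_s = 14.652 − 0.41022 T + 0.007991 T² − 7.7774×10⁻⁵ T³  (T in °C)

C_s ≈ 7.52 mg/L

C_s = 14.652 − 0.41022×29.4 + 0.007991×29.4² − 7.7774×10⁻⁵×29.4³ = 7.522 mg/L.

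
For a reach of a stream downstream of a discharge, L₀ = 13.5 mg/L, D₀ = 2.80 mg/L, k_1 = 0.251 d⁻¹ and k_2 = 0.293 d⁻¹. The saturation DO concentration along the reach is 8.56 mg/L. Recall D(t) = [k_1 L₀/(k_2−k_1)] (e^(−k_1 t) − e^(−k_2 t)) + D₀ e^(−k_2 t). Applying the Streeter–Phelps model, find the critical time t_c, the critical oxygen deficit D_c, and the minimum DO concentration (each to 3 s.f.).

t_c ≈ 2.84 d; D_c ≈ 5.67 mg/L; min DO ≈ 2.89 mg/L

t_c = [1/(k_2−k_1)] ln[(k_2/k_1)(1 − D₀(k_2−k_1)/(k_1 L₀))]
= [1/(0.293−0.251)] ln[(0.293/0.251)(1 − 2.80×0.04200/(0.251×13.5))]
= (1/0.04200) ln[1.167 × 0.9653] = 23.81 × ln(1.127) = 23.81 × 0.1194 = 2.843 d.
D_c = (k_1/k_2) L₀ e^(−k_1 t_c) = (0.251/0.293) × 13.5 × e^(−0.251×2.843) = 0.8567 × 13.5 × 0.4899 = 5.666 mg/L.
Minimum DO = C_s − D_c = 8.56 − 5.666 = 2.894 mg/L.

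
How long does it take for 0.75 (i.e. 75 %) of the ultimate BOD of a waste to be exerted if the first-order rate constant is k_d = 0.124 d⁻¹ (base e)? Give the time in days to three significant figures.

y/L₀ = 1 − e^(−k_d t) = 0.75 ⇒ e^(−k_d t) = 0.250
t = −ln(0.250) / 0.124 = 1.386 / 0.124 = 11.18 d.

t ≈ 11.2 d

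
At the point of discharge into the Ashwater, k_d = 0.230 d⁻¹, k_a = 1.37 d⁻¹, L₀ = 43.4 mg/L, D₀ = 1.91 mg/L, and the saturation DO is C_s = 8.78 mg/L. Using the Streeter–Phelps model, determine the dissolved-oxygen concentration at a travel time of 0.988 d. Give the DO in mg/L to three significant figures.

DO ≈ 3.57 mg/L

k_d L₀/(k_a−k_d) = 0.230×43.4/(1.37−0.230) = 9.982/1.140 = 8.756 mg/L.
e^(−k_d t) = e^(−0.230×0.9880) = 0.7967; e^(−k_a t) = e^(−1.37×0.9880) = 0.2583.
D = 8.756 × (0.7967 − 0.2583) + 1.91 × 0.2583 = 4.714 + 0.4934 = 5.208 mg/L.
DO = C_s − D = 8.78 − 5.208 = 3.572 mg/L.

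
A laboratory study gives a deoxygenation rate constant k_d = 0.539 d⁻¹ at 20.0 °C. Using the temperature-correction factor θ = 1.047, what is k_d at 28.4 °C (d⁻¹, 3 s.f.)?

k_d(T₂) = k_d(T₁) · θ^(T₂−T₁) = 0.539 × 1.047^(28.4−20.0)
= 0.539 × 1.047^8.40 = 0.539 × 1.471 = 0.7928 d⁻¹.

k_d ≈ 0.793 d⁻¹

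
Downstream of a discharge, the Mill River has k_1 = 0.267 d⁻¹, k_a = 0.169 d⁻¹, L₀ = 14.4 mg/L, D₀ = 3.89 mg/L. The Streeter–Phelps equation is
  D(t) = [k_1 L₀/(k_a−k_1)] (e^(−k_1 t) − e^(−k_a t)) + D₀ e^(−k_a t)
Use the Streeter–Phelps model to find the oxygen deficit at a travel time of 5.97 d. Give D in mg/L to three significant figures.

k_1 L₀/(k_a−k_1) = 0.267×14.4/(0.169−0.267) = 3.845/-0.09800 = -39.23 mg/L.
e^(−k_1 t) = e^(−0.267×5.970) = 0.2031; e^(−k_a t) = e^(−0.169×5.970) = 0.3646.
D = -39.23 × (0.2031 − 0.3646) + 3.89 × 0.3646 = 6.336 + 1.418 = 7.754 mg/L.

D ≈ 7.75 mg/L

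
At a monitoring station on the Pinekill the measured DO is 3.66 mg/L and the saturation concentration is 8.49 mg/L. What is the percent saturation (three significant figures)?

% saturation = C/C_s × 100 = 3.66/8.49 × 100 = 43.1 %.

43.1 % saturation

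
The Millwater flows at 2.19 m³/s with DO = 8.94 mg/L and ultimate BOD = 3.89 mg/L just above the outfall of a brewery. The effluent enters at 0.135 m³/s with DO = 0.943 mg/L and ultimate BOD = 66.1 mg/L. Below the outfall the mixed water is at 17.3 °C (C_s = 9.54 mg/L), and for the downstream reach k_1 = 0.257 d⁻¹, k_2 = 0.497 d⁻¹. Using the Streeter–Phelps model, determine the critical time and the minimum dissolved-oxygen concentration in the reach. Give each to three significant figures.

Mixed DO = (2.19×8.94 + 0.135×0.943)/(2.19+0.135) = 19.71/2.325 = 8.476 mg/L.
Mixed L₀ = (2.19×3.89 + 0.135×66.1)/(2.325) = 17.44/2.325 = 7.502 mg/L.
Initial deficit D₀ = C_s − DO₀ = 9.54 − 8.476 = 1.064 mg/L.
t_c = (1/0.2400) ln[(0.497/0.257)(1 − 1.064×0.2400/(0.257×7.502))] = 4.167 × ln(1.678) = 2.156 d.
D_c = (0.257/0.497) × 7.502 × e^(−0.257×2.156) = 0.5171 × 7.502 × 0.5746 = 2.229 mg/L.
Minimum DO = 9.54 − 2.229 = 7.311 mg/L.

t_c ≈ 2.16 d; minimum DO ≈ 7.31 mg/L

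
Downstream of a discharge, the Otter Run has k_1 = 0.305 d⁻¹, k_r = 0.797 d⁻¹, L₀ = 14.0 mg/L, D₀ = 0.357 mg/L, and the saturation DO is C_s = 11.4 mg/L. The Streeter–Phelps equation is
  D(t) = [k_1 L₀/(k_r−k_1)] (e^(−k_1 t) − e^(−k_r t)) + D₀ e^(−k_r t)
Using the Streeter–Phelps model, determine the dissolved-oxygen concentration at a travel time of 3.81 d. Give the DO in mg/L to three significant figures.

k_1 L₀/(k_r−k_1) = 0.305×14.0/(0.797−0.305) = 4.270/0.4920 = 8.679 mg/L.
e^(−k_1 t) = e^(−0.305×3.810) = 0.3128; e^(−k_r t) = e^(−0.797×3.810) = 0.04800.
D = 8.679 × (0.3128 − 0.04800) + 0.357 × 0.04800 = 2.299 + 0.01714 = 2.316 mg/L.
DO = C_s − D = 11.4 − 2.316 = 9.084 mg/L.

DO ≈ 9.08 mg/L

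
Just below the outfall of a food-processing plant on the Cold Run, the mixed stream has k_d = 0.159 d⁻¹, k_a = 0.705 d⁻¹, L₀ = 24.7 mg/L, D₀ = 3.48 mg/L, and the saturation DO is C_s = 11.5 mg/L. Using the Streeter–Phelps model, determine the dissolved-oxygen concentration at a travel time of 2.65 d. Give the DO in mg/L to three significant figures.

DO ≈ 7.35 mg/L

k_d L₀/(k_a−k_d) = 0.159×24.7/(0.705−0.159) = 3.927/0.5460 = 7.193 mg/L.
e^(−k_d t) = e^(−0.159×2.650) = 0.6562; e^(−k_a t) = e^(−0.705×2.650) = 0.1544.
D = 7.193 × (0.6562 − 0.1544) + 3.48 × 0.1544 = 3.609 + 0.5373 = 4.146 mg/L.
DO = C_s − D = 11.5 − 4.146 = 7.354 mg/L.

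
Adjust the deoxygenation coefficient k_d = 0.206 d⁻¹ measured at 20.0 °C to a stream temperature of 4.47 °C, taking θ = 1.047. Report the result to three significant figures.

k_d ≈ 0.101 d⁻¹

k_d(T₂) = k_d(T₁) · θ^(T₂−T₁) = 0.206 × 1.047^(4.47−20.0)
= 0.206 × 1.047^-15.5 = 0.206 × 0.4900 = 0.1009 d⁻¹.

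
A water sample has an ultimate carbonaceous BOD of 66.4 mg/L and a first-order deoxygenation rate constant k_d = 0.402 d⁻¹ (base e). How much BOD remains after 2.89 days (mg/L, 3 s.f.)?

L_t = L₀ e^(−k_d t) = 66.4 × e^(−0.402×2.89) = 66.4 × 0.3129 = 20.78 mg/L.

L ≈ 20.8 mg/L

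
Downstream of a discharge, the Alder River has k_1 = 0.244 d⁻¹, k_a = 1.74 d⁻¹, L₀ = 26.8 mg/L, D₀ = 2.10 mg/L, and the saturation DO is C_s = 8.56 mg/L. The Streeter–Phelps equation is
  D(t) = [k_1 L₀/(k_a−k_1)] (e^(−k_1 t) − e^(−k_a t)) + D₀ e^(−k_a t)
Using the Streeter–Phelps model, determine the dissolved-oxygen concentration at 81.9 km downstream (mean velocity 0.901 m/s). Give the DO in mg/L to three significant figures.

DO ≈ 5.54 mg/L

Travel time t = x/v = 81.9 km / (0.901 m/s) = 81900 m / 0.901 m/s = 90900 s = 1.052 d.
k_1 L₀/(k_a−k_1) = 0.244×26.8/(1.74−0.244) = 6.539/1.496 = 4.371 mg/L.
e^(−k_1 t) = e^(−0.244×1.052) = 0.7736; e^(−k_a t) = e^(−1.74×1.052) = 0.1603.
D = 4.371 × (0.7736 − 0.1603) + 2.10 × 0.1603 = 2.681 + 0.3367 = 3.017 mg/L.
DO = C_s − D = 8.56 − 3.017 = 5.543 mg/L.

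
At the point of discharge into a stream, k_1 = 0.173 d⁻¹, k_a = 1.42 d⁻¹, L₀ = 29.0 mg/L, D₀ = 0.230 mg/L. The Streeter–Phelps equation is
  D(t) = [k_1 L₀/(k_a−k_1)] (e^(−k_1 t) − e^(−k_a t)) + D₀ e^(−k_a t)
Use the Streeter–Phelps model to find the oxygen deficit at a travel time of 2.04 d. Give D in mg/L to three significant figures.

k_1 L₀/(k_a−k_1) = 0.173×29.0/(1.42−0.173) = 5.017/1.247 = 4.023 mg/L.
e^(−k_1 t) = e^(−0.173×2.040) = 0.7026; e^(−k_a t) = e^(−1.42×2.040) = 0.05520.
D = 4.023 × (0.7026 − 0.05520) + 0.230 × 0.05520 = 2.605 + 0.01270 = 2.617 mg/L.

D ≈ 2.62 mg/L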